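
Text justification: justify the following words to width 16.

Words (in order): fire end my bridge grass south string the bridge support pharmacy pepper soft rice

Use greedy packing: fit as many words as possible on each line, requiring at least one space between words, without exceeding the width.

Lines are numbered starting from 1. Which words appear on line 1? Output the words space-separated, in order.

Line 1: ['fire', 'end', 'my'] (min_width=11, slack=5)
Line 2: ['bridge', 'grass'] (min_width=12, slack=4)
Line 3: ['south', 'string', 'the'] (min_width=16, slack=0)
Line 4: ['bridge', 'support'] (min_width=14, slack=2)
Line 5: ['pharmacy', 'pepper'] (min_width=15, slack=1)
Line 6: ['soft', 'rice'] (min_width=9, slack=7)

Answer: fire end my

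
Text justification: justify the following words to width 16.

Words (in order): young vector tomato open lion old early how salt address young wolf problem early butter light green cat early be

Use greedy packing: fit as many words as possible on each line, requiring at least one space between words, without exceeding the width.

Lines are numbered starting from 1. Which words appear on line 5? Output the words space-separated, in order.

Answer: young wolf

Derivation:
Line 1: ['young', 'vector'] (min_width=12, slack=4)
Line 2: ['tomato', 'open', 'lion'] (min_width=16, slack=0)
Line 3: ['old', 'early', 'how'] (min_width=13, slack=3)
Line 4: ['salt', 'address'] (min_width=12, slack=4)
Line 5: ['young', 'wolf'] (min_width=10, slack=6)
Line 6: ['problem', 'early'] (min_width=13, slack=3)
Line 7: ['butter', 'light'] (min_width=12, slack=4)
Line 8: ['green', 'cat', 'early'] (min_width=15, slack=1)
Line 9: ['be'] (min_width=2, slack=14)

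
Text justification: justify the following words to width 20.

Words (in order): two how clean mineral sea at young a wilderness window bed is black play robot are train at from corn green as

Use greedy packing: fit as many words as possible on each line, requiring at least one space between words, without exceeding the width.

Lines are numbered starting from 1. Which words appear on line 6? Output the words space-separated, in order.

Line 1: ['two', 'how', 'clean'] (min_width=13, slack=7)
Line 2: ['mineral', 'sea', 'at', 'young'] (min_width=20, slack=0)
Line 3: ['a', 'wilderness', 'window'] (min_width=19, slack=1)
Line 4: ['bed', 'is', 'black', 'play'] (min_width=17, slack=3)
Line 5: ['robot', 'are', 'train', 'at'] (min_width=18, slack=2)
Line 6: ['from', 'corn', 'green', 'as'] (min_width=18, slack=2)

Answer: from corn green as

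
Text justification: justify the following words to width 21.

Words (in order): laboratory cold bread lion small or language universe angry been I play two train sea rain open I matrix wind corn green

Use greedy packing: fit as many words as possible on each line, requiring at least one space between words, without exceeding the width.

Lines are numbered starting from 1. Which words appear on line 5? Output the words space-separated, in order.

Line 1: ['laboratory', 'cold', 'bread'] (min_width=21, slack=0)
Line 2: ['lion', 'small', 'or'] (min_width=13, slack=8)
Line 3: ['language', 'universe'] (min_width=17, slack=4)
Line 4: ['angry', 'been', 'I', 'play', 'two'] (min_width=21, slack=0)
Line 5: ['train', 'sea', 'rain', 'open', 'I'] (min_width=21, slack=0)
Line 6: ['matrix', 'wind', 'corn'] (min_width=16, slack=5)
Line 7: ['green'] (min_width=5, slack=16)

Answer: train sea rain open I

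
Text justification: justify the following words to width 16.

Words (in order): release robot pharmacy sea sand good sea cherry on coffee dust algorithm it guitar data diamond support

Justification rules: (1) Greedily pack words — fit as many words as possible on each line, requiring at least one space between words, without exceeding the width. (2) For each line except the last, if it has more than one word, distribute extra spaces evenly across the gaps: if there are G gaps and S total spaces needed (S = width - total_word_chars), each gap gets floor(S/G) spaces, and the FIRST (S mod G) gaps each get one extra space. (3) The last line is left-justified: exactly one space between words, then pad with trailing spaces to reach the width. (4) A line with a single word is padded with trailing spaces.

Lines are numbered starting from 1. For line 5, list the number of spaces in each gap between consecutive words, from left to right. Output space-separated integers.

Answer: 3

Derivation:
Line 1: ['release', 'robot'] (min_width=13, slack=3)
Line 2: ['pharmacy', 'sea'] (min_width=12, slack=4)
Line 3: ['sand', 'good', 'sea'] (min_width=13, slack=3)
Line 4: ['cherry', 'on', 'coffee'] (min_width=16, slack=0)
Line 5: ['dust', 'algorithm'] (min_width=14, slack=2)
Line 6: ['it', 'guitar', 'data'] (min_width=14, slack=2)
Line 7: ['diamond', 'support'] (min_width=15, slack=1)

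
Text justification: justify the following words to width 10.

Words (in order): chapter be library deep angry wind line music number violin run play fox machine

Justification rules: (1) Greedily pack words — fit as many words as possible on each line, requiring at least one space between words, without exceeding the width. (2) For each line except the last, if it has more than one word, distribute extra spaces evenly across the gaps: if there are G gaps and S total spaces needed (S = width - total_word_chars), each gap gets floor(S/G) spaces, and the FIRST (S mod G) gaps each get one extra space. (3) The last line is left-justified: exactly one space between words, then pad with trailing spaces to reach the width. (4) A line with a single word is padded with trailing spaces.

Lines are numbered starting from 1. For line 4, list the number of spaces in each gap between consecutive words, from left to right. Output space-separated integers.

Line 1: ['chapter', 'be'] (min_width=10, slack=0)
Line 2: ['library'] (min_width=7, slack=3)
Line 3: ['deep', 'angry'] (min_width=10, slack=0)
Line 4: ['wind', 'line'] (min_width=9, slack=1)
Line 5: ['music'] (min_width=5, slack=5)
Line 6: ['number'] (min_width=6, slack=4)
Line 7: ['violin', 'run'] (min_width=10, slack=0)
Line 8: ['play', 'fox'] (min_width=8, slack=2)
Line 9: ['machine'] (min_width=7, slack=3)

Answer: 2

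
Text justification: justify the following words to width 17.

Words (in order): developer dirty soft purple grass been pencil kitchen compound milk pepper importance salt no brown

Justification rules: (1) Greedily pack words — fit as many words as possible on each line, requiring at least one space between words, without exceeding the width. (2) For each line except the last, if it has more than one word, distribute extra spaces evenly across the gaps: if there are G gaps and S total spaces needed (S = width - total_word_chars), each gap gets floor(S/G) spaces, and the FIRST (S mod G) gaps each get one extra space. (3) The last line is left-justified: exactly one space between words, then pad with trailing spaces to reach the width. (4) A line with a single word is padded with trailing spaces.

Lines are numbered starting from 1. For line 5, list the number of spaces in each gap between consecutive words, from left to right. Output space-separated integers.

Answer: 7

Derivation:
Line 1: ['developer', 'dirty'] (min_width=15, slack=2)
Line 2: ['soft', 'purple', 'grass'] (min_width=17, slack=0)
Line 3: ['been', 'pencil'] (min_width=11, slack=6)
Line 4: ['kitchen', 'compound'] (min_width=16, slack=1)
Line 5: ['milk', 'pepper'] (min_width=11, slack=6)
Line 6: ['importance', 'salt'] (min_width=15, slack=2)
Line 7: ['no', 'brown'] (min_width=8, slack=9)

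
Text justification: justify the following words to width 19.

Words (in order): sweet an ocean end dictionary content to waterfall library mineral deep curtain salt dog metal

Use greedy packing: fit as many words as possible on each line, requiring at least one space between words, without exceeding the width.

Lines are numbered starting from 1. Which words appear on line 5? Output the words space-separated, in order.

Line 1: ['sweet', 'an', 'ocean', 'end'] (min_width=18, slack=1)
Line 2: ['dictionary', 'content'] (min_width=18, slack=1)
Line 3: ['to', 'waterfall'] (min_width=12, slack=7)
Line 4: ['library', 'mineral'] (min_width=15, slack=4)
Line 5: ['deep', 'curtain', 'salt'] (min_width=17, slack=2)
Line 6: ['dog', 'metal'] (min_width=9, slack=10)

Answer: deep curtain salt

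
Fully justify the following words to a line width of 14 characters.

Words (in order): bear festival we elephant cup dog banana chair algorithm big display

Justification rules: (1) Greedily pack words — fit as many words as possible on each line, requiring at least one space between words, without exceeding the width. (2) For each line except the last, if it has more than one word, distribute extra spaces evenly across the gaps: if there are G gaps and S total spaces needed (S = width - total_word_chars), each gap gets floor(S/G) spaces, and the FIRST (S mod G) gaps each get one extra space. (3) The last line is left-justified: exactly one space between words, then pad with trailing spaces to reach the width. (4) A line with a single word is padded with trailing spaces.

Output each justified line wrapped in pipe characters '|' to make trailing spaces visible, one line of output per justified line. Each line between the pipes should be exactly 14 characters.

Answer: |bear  festival|
|we    elephant|
|cup dog banana|
|chair         |
|algorithm  big|
|display       |

Derivation:
Line 1: ['bear', 'festival'] (min_width=13, slack=1)
Line 2: ['we', 'elephant'] (min_width=11, slack=3)
Line 3: ['cup', 'dog', 'banana'] (min_width=14, slack=0)
Line 4: ['chair'] (min_width=5, slack=9)
Line 5: ['algorithm', 'big'] (min_width=13, slack=1)
Line 6: ['display'] (min_width=7, slack=7)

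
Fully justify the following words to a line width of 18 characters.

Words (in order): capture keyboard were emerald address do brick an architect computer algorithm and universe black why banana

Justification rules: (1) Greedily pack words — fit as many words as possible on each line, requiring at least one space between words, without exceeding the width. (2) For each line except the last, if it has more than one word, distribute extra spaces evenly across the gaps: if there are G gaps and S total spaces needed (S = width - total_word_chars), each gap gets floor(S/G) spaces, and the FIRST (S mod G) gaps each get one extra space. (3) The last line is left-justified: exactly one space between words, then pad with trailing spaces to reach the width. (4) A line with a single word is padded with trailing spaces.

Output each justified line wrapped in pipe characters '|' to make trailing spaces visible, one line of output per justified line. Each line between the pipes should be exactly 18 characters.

Answer: |capture   keyboard|
|were       emerald|
|address  do  brick|
|an       architect|
|computer algorithm|
|and universe black|
|why banana        |

Derivation:
Line 1: ['capture', 'keyboard'] (min_width=16, slack=2)
Line 2: ['were', 'emerald'] (min_width=12, slack=6)
Line 3: ['address', 'do', 'brick'] (min_width=16, slack=2)
Line 4: ['an', 'architect'] (min_width=12, slack=6)
Line 5: ['computer', 'algorithm'] (min_width=18, slack=0)
Line 6: ['and', 'universe', 'black'] (min_width=18, slack=0)
Line 7: ['why', 'banana'] (min_width=10, slack=8)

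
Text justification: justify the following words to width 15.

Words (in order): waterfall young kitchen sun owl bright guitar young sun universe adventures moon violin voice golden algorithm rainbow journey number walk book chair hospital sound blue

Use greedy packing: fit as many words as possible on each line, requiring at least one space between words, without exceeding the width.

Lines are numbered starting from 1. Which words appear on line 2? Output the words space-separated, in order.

Answer: kitchen sun owl

Derivation:
Line 1: ['waterfall', 'young'] (min_width=15, slack=0)
Line 2: ['kitchen', 'sun', 'owl'] (min_width=15, slack=0)
Line 3: ['bright', 'guitar'] (min_width=13, slack=2)
Line 4: ['young', 'sun'] (min_width=9, slack=6)
Line 5: ['universe'] (min_width=8, slack=7)
Line 6: ['adventures', 'moon'] (min_width=15, slack=0)
Line 7: ['violin', 'voice'] (min_width=12, slack=3)
Line 8: ['golden'] (min_width=6, slack=9)
Line 9: ['algorithm'] (min_width=9, slack=6)
Line 10: ['rainbow', 'journey'] (min_width=15, slack=0)
Line 11: ['number', 'walk'] (min_width=11, slack=4)
Line 12: ['book', 'chair'] (min_width=10, slack=5)
Line 13: ['hospital', 'sound'] (min_width=14, slack=1)
Line 14: ['blue'] (min_width=4, slack=11)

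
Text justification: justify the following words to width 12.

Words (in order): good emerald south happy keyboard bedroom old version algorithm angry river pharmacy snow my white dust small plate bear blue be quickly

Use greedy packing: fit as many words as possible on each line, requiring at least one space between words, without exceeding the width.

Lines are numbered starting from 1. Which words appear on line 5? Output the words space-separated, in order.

Answer: version

Derivation:
Line 1: ['good', 'emerald'] (min_width=12, slack=0)
Line 2: ['south', 'happy'] (min_width=11, slack=1)
Line 3: ['keyboard'] (min_width=8, slack=4)
Line 4: ['bedroom', 'old'] (min_width=11, slack=1)
Line 5: ['version'] (min_width=7, slack=5)
Line 6: ['algorithm'] (min_width=9, slack=3)
Line 7: ['angry', 'river'] (min_width=11, slack=1)
Line 8: ['pharmacy'] (min_width=8, slack=4)
Line 9: ['snow', 'my'] (min_width=7, slack=5)
Line 10: ['white', 'dust'] (min_width=10, slack=2)
Line 11: ['small', 'plate'] (min_width=11, slack=1)
Line 12: ['bear', 'blue', 'be'] (min_width=12, slack=0)
Line 13: ['quickly'] (min_width=7, slack=5)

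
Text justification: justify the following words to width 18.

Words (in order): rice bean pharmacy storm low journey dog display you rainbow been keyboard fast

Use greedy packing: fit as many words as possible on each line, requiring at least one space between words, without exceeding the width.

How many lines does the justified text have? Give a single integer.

Answer: 5

Derivation:
Line 1: ['rice', 'bean', 'pharmacy'] (min_width=18, slack=0)
Line 2: ['storm', 'low', 'journey'] (min_width=17, slack=1)
Line 3: ['dog', 'display', 'you'] (min_width=15, slack=3)
Line 4: ['rainbow', 'been'] (min_width=12, slack=6)
Line 5: ['keyboard', 'fast'] (min_width=13, slack=5)
Total lines: 5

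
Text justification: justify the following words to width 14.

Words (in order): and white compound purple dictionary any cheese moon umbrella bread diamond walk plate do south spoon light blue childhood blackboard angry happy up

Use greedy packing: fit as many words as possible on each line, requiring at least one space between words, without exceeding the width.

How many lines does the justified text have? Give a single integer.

Answer: 12

Derivation:
Line 1: ['and', 'white'] (min_width=9, slack=5)
Line 2: ['compound'] (min_width=8, slack=6)
Line 3: ['purple'] (min_width=6, slack=8)
Line 4: ['dictionary', 'any'] (min_width=14, slack=0)
Line 5: ['cheese', 'moon'] (min_width=11, slack=3)
Line 6: ['umbrella', 'bread'] (min_width=14, slack=0)
Line 7: ['diamond', 'walk'] (min_width=12, slack=2)
Line 8: ['plate', 'do', 'south'] (min_width=14, slack=0)
Line 9: ['spoon', 'light'] (min_width=11, slack=3)
Line 10: ['blue', 'childhood'] (min_width=14, slack=0)
Line 11: ['blackboard'] (min_width=10, slack=4)
Line 12: ['angry', 'happy', 'up'] (min_width=14, slack=0)
Total lines: 12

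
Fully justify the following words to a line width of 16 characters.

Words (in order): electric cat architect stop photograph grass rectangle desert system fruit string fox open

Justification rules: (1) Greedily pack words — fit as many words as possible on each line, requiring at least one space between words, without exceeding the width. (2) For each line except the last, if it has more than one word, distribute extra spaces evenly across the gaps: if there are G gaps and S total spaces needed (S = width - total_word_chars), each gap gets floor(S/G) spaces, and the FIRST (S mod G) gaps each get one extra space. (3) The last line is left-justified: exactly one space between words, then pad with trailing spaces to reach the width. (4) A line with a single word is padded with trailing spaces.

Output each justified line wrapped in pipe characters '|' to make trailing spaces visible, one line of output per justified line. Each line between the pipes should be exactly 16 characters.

Answer: |electric     cat|
|architect   stop|
|photograph grass|
|rectangle desert|
|system     fruit|
|string fox open |

Derivation:
Line 1: ['electric', 'cat'] (min_width=12, slack=4)
Line 2: ['architect', 'stop'] (min_width=14, slack=2)
Line 3: ['photograph', 'grass'] (min_width=16, slack=0)
Line 4: ['rectangle', 'desert'] (min_width=16, slack=0)
Line 5: ['system', 'fruit'] (min_width=12, slack=4)
Line 6: ['string', 'fox', 'open'] (min_width=15, slack=1)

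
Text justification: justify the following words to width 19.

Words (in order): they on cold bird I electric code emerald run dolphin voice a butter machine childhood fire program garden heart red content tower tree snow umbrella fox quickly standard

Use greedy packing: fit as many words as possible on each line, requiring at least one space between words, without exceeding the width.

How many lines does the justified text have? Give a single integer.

Line 1: ['they', 'on', 'cold', 'bird', 'I'] (min_width=19, slack=0)
Line 2: ['electric', 'code'] (min_width=13, slack=6)
Line 3: ['emerald', 'run', 'dolphin'] (min_width=19, slack=0)
Line 4: ['voice', 'a', 'butter'] (min_width=14, slack=5)
Line 5: ['machine', 'childhood'] (min_width=17, slack=2)
Line 6: ['fire', 'program', 'garden'] (min_width=19, slack=0)
Line 7: ['heart', 'red', 'content'] (min_width=17, slack=2)
Line 8: ['tower', 'tree', 'snow'] (min_width=15, slack=4)
Line 9: ['umbrella', 'fox'] (min_width=12, slack=7)
Line 10: ['quickly', 'standard'] (min_width=16, slack=3)
Total lines: 10

Answer: 10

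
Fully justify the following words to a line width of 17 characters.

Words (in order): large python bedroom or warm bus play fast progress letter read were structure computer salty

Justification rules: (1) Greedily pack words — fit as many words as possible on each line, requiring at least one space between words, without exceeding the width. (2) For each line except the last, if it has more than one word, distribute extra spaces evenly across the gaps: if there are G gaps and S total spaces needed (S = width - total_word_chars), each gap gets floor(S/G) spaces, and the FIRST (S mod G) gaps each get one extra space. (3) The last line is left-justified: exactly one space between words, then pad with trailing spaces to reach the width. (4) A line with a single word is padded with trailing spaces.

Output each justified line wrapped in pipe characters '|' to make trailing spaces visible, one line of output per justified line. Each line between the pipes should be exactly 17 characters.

Answer: |large      python|
|bedroom  or  warm|
|bus   play   fast|
|progress   letter|
|read         were|
|structure        |
|computer salty   |

Derivation:
Line 1: ['large', 'python'] (min_width=12, slack=5)
Line 2: ['bedroom', 'or', 'warm'] (min_width=15, slack=2)
Line 3: ['bus', 'play', 'fast'] (min_width=13, slack=4)
Line 4: ['progress', 'letter'] (min_width=15, slack=2)
Line 5: ['read', 'were'] (min_width=9, slack=8)
Line 6: ['structure'] (min_width=9, slack=8)
Line 7: ['computer', 'salty'] (min_width=14, slack=3)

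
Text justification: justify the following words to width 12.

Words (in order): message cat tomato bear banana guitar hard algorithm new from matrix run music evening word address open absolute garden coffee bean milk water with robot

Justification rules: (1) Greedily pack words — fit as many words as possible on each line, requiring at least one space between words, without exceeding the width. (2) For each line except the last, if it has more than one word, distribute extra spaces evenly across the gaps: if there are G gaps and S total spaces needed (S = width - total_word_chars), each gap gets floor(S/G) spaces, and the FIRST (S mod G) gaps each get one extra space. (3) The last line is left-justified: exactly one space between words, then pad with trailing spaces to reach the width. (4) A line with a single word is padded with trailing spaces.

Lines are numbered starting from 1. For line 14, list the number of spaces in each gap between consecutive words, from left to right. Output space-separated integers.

Answer: 3

Derivation:
Line 1: ['message', 'cat'] (min_width=11, slack=1)
Line 2: ['tomato', 'bear'] (min_width=11, slack=1)
Line 3: ['banana'] (min_width=6, slack=6)
Line 4: ['guitar', 'hard'] (min_width=11, slack=1)
Line 5: ['algorithm'] (min_width=9, slack=3)
Line 6: ['new', 'from'] (min_width=8, slack=4)
Line 7: ['matrix', 'run'] (min_width=10, slack=2)
Line 8: ['music'] (min_width=5, slack=7)
Line 9: ['evening', 'word'] (min_width=12, slack=0)
Line 10: ['address', 'open'] (min_width=12, slack=0)
Line 11: ['absolute'] (min_width=8, slack=4)
Line 12: ['garden'] (min_width=6, slack=6)
Line 13: ['coffee', 'bean'] (min_width=11, slack=1)
Line 14: ['milk', 'water'] (min_width=10, slack=2)
Line 15: ['with', 'robot'] (min_width=10, slack=2)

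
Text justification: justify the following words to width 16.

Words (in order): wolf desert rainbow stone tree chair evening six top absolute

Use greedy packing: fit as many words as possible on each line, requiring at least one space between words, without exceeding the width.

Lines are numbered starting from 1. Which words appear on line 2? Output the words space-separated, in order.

Line 1: ['wolf', 'desert'] (min_width=11, slack=5)
Line 2: ['rainbow', 'stone'] (min_width=13, slack=3)
Line 3: ['tree', 'chair'] (min_width=10, slack=6)
Line 4: ['evening', 'six', 'top'] (min_width=15, slack=1)
Line 5: ['absolute'] (min_width=8, slack=8)

Answer: rainbow stone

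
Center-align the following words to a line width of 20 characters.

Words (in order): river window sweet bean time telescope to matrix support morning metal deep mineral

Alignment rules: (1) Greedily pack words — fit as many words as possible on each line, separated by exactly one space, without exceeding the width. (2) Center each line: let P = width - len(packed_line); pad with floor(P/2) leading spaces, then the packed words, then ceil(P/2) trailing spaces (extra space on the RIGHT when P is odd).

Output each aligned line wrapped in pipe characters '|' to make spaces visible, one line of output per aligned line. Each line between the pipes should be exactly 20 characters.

Line 1: ['river', 'window', 'sweet'] (min_width=18, slack=2)
Line 2: ['bean', 'time', 'telescope'] (min_width=19, slack=1)
Line 3: ['to', 'matrix', 'support'] (min_width=17, slack=3)
Line 4: ['morning', 'metal', 'deep'] (min_width=18, slack=2)
Line 5: ['mineral'] (min_width=7, slack=13)

Answer: | river window sweet |
|bean time telescope |
| to matrix support  |
| morning metal deep |
|      mineral       |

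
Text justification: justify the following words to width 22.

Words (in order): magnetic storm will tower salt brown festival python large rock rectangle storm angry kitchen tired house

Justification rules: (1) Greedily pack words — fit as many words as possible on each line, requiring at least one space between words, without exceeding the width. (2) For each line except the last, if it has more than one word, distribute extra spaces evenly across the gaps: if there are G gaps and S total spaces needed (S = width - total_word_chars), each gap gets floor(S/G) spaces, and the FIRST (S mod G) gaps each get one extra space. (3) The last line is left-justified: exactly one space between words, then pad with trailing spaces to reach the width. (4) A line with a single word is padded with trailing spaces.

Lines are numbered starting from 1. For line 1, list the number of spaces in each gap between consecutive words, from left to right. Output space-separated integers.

Answer: 3 2

Derivation:
Line 1: ['magnetic', 'storm', 'will'] (min_width=19, slack=3)
Line 2: ['tower', 'salt', 'brown'] (min_width=16, slack=6)
Line 3: ['festival', 'python', 'large'] (min_width=21, slack=1)
Line 4: ['rock', 'rectangle', 'storm'] (min_width=20, slack=2)
Line 5: ['angry', 'kitchen', 'tired'] (min_width=19, slack=3)
Line 6: ['house'] (min_width=5, slack=17)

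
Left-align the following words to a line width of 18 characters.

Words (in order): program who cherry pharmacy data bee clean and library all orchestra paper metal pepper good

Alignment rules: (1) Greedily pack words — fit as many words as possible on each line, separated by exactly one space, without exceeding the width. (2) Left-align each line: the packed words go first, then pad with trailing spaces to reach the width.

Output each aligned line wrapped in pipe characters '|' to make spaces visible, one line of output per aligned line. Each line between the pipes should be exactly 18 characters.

Answer: |program who cherry|
|pharmacy data bee |
|clean and library |
|all orchestra     |
|paper metal pepper|
|good              |

Derivation:
Line 1: ['program', 'who', 'cherry'] (min_width=18, slack=0)
Line 2: ['pharmacy', 'data', 'bee'] (min_width=17, slack=1)
Line 3: ['clean', 'and', 'library'] (min_width=17, slack=1)
Line 4: ['all', 'orchestra'] (min_width=13, slack=5)
Line 5: ['paper', 'metal', 'pepper'] (min_width=18, slack=0)
Line 6: ['good'] (min_width=4, slack=14)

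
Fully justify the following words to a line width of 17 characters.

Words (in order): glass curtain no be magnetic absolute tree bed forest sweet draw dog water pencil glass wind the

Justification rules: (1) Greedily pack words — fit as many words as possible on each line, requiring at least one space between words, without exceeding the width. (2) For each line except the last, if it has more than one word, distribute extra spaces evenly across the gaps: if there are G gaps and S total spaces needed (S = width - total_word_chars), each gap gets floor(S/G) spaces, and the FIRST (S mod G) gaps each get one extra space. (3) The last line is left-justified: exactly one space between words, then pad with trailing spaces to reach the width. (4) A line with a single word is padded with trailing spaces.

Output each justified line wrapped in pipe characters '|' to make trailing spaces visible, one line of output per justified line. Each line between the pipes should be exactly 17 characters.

Answer: |glass  curtain no|
|be       magnetic|
|absolute tree bed|
|forest sweet draw|
|dog  water pencil|
|glass wind the   |

Derivation:
Line 1: ['glass', 'curtain', 'no'] (min_width=16, slack=1)
Line 2: ['be', 'magnetic'] (min_width=11, slack=6)
Line 3: ['absolute', 'tree', 'bed'] (min_width=17, slack=0)
Line 4: ['forest', 'sweet', 'draw'] (min_width=17, slack=0)
Line 5: ['dog', 'water', 'pencil'] (min_width=16, slack=1)
Line 6: ['glass', 'wind', 'the'] (min_width=14, slack=3)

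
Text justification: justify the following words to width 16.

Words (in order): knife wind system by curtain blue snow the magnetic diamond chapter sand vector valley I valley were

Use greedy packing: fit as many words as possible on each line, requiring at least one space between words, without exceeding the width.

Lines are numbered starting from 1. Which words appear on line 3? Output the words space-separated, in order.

Answer: curtain blue

Derivation:
Line 1: ['knife', 'wind'] (min_width=10, slack=6)
Line 2: ['system', 'by'] (min_width=9, slack=7)
Line 3: ['curtain', 'blue'] (min_width=12, slack=4)
Line 4: ['snow', 'the'] (min_width=8, slack=8)
Line 5: ['magnetic', 'diamond'] (min_width=16, slack=0)
Line 6: ['chapter', 'sand'] (min_width=12, slack=4)
Line 7: ['vector', 'valley', 'I'] (min_width=15, slack=1)
Line 8: ['valley', 'were'] (min_width=11, slack=5)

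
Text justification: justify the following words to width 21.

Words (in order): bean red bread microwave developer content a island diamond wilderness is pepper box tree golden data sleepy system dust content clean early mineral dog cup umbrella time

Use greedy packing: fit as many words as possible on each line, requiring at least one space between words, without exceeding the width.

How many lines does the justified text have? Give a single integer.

Line 1: ['bean', 'red', 'bread'] (min_width=14, slack=7)
Line 2: ['microwave', 'developer'] (min_width=19, slack=2)
Line 3: ['content', 'a', 'island'] (min_width=16, slack=5)
Line 4: ['diamond', 'wilderness', 'is'] (min_width=21, slack=0)
Line 5: ['pepper', 'box', 'tree'] (min_width=15, slack=6)
Line 6: ['golden', 'data', 'sleepy'] (min_width=18, slack=3)
Line 7: ['system', 'dust', 'content'] (min_width=19, slack=2)
Line 8: ['clean', 'early', 'mineral'] (min_width=19, slack=2)
Line 9: ['dog', 'cup', 'umbrella', 'time'] (min_width=21, slack=0)
Total lines: 9

Answer: 9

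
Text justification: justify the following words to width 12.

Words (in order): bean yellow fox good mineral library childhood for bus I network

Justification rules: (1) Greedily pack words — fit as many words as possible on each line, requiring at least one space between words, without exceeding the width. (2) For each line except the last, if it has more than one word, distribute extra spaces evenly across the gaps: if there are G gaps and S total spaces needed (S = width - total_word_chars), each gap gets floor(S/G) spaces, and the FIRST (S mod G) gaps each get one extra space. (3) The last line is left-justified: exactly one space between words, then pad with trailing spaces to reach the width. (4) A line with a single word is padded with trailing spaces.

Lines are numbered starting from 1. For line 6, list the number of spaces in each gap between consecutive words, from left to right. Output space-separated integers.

Line 1: ['bean', 'yellow'] (min_width=11, slack=1)
Line 2: ['fox', 'good'] (min_width=8, slack=4)
Line 3: ['mineral'] (min_width=7, slack=5)
Line 4: ['library'] (min_width=7, slack=5)
Line 5: ['childhood'] (min_width=9, slack=3)
Line 6: ['for', 'bus', 'I'] (min_width=9, slack=3)
Line 7: ['network'] (min_width=7, slack=5)

Answer: 3 2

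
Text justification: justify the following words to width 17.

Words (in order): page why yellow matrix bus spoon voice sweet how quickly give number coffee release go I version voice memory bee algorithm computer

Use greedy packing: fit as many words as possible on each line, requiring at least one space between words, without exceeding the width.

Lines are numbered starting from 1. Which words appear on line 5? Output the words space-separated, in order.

Answer: number coffee

Derivation:
Line 1: ['page', 'why', 'yellow'] (min_width=15, slack=2)
Line 2: ['matrix', 'bus', 'spoon'] (min_width=16, slack=1)
Line 3: ['voice', 'sweet', 'how'] (min_width=15, slack=2)
Line 4: ['quickly', 'give'] (min_width=12, slack=5)
Line 5: ['number', 'coffee'] (min_width=13, slack=4)
Line 6: ['release', 'go', 'I'] (min_width=12, slack=5)
Line 7: ['version', 'voice'] (min_width=13, slack=4)
Line 8: ['memory', 'bee'] (min_width=10, slack=7)
Line 9: ['algorithm'] (min_width=9, slack=8)
Line 10: ['computer'] (min_width=8, slack=9)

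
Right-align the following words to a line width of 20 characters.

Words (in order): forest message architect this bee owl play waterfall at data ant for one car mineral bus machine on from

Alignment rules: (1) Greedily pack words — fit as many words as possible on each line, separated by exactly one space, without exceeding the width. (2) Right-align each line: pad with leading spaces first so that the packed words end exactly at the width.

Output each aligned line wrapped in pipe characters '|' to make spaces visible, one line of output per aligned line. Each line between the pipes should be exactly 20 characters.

Answer: |      forest message|
|  architect this bee|
|  owl play waterfall|
| at data ant for one|
|     car mineral bus|
|     machine on from|

Derivation:
Line 1: ['forest', 'message'] (min_width=14, slack=6)
Line 2: ['architect', 'this', 'bee'] (min_width=18, slack=2)
Line 3: ['owl', 'play', 'waterfall'] (min_width=18, slack=2)
Line 4: ['at', 'data', 'ant', 'for', 'one'] (min_width=19, slack=1)
Line 5: ['car', 'mineral', 'bus'] (min_width=15, slack=5)
Line 6: ['machine', 'on', 'from'] (min_width=15, slack=5)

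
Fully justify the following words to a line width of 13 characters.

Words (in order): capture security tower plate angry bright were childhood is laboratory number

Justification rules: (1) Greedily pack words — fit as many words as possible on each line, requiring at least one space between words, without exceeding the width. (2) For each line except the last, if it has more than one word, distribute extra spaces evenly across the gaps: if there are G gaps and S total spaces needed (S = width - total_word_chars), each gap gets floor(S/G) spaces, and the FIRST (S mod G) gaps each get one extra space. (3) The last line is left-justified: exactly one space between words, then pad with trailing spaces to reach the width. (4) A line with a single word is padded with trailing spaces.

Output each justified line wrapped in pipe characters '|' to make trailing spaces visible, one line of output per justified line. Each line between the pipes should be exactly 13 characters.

Answer: |capture      |
|security     |
|tower   plate|
|angry  bright|
|were         |
|childhood  is|
|laboratory   |
|number       |

Derivation:
Line 1: ['capture'] (min_width=7, slack=6)
Line 2: ['security'] (min_width=8, slack=5)
Line 3: ['tower', 'plate'] (min_width=11, slack=2)
Line 4: ['angry', 'bright'] (min_width=12, slack=1)
Line 5: ['were'] (min_width=4, slack=9)
Line 6: ['childhood', 'is'] (min_width=12, slack=1)
Line 7: ['laboratory'] (min_width=10, slack=3)
Line 8: ['number'] (min_width=6, slack=7)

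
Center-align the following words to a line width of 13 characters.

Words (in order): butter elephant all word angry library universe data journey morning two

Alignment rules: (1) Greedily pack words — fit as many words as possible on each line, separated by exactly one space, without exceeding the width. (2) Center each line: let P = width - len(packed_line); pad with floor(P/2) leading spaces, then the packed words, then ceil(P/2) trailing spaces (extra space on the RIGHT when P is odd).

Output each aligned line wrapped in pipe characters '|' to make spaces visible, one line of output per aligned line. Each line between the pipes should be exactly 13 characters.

Answer: |   butter    |
|elephant all |
| word angry  |
|   library   |
|universe data|
|   journey   |
| morning two |

Derivation:
Line 1: ['butter'] (min_width=6, slack=7)
Line 2: ['elephant', 'all'] (min_width=12, slack=1)
Line 3: ['word', 'angry'] (min_width=10, slack=3)
Line 4: ['library'] (min_width=7, slack=6)
Line 5: ['universe', 'data'] (min_width=13, slack=0)
Line 6: ['journey'] (min_width=7, slack=6)
Line 7: ['morning', 'two'] (min_width=11, slack=2)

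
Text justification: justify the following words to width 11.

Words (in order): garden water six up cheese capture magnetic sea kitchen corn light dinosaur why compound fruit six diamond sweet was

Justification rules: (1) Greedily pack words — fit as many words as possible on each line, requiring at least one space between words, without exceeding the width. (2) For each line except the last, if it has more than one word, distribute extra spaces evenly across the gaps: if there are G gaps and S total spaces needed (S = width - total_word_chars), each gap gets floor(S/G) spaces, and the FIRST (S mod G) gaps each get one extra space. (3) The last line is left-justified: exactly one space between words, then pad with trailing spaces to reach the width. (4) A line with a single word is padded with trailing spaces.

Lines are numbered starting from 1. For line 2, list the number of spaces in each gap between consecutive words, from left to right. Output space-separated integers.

Line 1: ['garden'] (min_width=6, slack=5)
Line 2: ['water', 'six'] (min_width=9, slack=2)
Line 3: ['up', 'cheese'] (min_width=9, slack=2)
Line 4: ['capture'] (min_width=7, slack=4)
Line 5: ['magnetic'] (min_width=8, slack=3)
Line 6: ['sea', 'kitchen'] (min_width=11, slack=0)
Line 7: ['corn', 'light'] (min_width=10, slack=1)
Line 8: ['dinosaur'] (min_width=8, slack=3)
Line 9: ['why'] (min_width=3, slack=8)
Line 10: ['compound'] (min_width=8, slack=3)
Line 11: ['fruit', 'six'] (min_width=9, slack=2)
Line 12: ['diamond'] (min_width=7, slack=4)
Line 13: ['sweet', 'was'] (min_width=9, slack=2)

Answer: 3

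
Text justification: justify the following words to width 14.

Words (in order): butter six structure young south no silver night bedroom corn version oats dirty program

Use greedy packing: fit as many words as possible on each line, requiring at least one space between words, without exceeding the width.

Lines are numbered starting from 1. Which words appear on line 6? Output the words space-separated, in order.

Line 1: ['butter', 'six'] (min_width=10, slack=4)
Line 2: ['structure'] (min_width=9, slack=5)
Line 3: ['young', 'south', 'no'] (min_width=14, slack=0)
Line 4: ['silver', 'night'] (min_width=12, slack=2)
Line 5: ['bedroom', 'corn'] (min_width=12, slack=2)
Line 6: ['version', 'oats'] (min_width=12, slack=2)
Line 7: ['dirty', 'program'] (min_width=13, slack=1)

Answer: version oats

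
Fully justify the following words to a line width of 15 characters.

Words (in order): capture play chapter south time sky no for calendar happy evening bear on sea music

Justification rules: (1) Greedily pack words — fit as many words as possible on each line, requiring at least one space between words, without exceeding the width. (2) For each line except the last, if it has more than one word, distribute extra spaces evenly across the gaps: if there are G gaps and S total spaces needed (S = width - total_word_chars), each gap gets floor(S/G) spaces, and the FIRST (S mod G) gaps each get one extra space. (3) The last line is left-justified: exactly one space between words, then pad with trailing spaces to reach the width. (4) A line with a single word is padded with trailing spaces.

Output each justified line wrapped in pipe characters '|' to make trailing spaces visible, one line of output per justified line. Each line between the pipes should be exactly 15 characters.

Line 1: ['capture', 'play'] (min_width=12, slack=3)
Line 2: ['chapter', 'south'] (min_width=13, slack=2)
Line 3: ['time', 'sky', 'no', 'for'] (min_width=15, slack=0)
Line 4: ['calendar', 'happy'] (min_width=14, slack=1)
Line 5: ['evening', 'bear', 'on'] (min_width=15, slack=0)
Line 6: ['sea', 'music'] (min_width=9, slack=6)

Answer: |capture    play|
|chapter   south|
|time sky no for|
|calendar  happy|
|evening bear on|
|sea music      |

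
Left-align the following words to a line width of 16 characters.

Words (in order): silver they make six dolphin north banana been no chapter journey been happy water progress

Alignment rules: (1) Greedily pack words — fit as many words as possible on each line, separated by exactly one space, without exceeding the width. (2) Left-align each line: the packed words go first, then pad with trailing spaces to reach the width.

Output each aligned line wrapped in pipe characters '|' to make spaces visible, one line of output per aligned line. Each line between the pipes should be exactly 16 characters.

Answer: |silver they make|
|six dolphin     |
|north banana    |
|been no chapter |
|journey been    |
|happy water     |
|progress        |

Derivation:
Line 1: ['silver', 'they', 'make'] (min_width=16, slack=0)
Line 2: ['six', 'dolphin'] (min_width=11, slack=5)
Line 3: ['north', 'banana'] (min_width=12, slack=4)
Line 4: ['been', 'no', 'chapter'] (min_width=15, slack=1)
Line 5: ['journey', 'been'] (min_width=12, slack=4)
Line 6: ['happy', 'water'] (min_width=11, slack=5)
Line 7: ['progress'] (min_width=8, slack=8)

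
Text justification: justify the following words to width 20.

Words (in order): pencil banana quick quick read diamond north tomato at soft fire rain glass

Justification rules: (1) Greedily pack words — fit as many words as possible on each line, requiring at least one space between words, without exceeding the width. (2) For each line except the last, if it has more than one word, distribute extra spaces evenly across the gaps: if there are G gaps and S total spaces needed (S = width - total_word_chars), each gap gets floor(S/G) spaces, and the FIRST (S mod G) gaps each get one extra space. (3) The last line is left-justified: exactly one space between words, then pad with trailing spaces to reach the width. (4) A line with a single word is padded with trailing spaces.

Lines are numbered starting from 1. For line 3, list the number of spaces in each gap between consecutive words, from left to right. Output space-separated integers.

Answer: 1 1 1

Derivation:
Line 1: ['pencil', 'banana', 'quick'] (min_width=19, slack=1)
Line 2: ['quick', 'read', 'diamond'] (min_width=18, slack=2)
Line 3: ['north', 'tomato', 'at', 'soft'] (min_width=20, slack=0)
Line 4: ['fire', 'rain', 'glass'] (min_width=15, slack=5)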